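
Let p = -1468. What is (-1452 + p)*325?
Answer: -949000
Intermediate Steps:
(-1452 + p)*325 = (-1452 - 1468)*325 = -2920*325 = -949000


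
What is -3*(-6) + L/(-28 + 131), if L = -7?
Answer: 1847/103 ≈ 17.932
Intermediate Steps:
-3*(-6) + L/(-28 + 131) = -3*(-6) - 7/(-28 + 131) = 18 - 7/103 = 1847/103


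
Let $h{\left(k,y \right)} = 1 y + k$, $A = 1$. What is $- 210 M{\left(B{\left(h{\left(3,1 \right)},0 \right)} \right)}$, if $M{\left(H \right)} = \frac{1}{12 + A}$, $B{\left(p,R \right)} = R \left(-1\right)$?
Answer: $- \frac{210}{13} \approx -16.154$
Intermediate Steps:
$h{\left(k,y \right)} = k + y$ ($h{\left(k,y \right)} = y + k = k + y$)
$B{\left(p,R \right)} = - R$
$M{\left(H \right)} = \frac{1}{13}$ ($M{\left(H \right)} = \frac{1}{12 + 1} = \frac{1}{13}$)
$- 210 M{\left(B{\left(h{\left(3,1 \right)},0 \right)} \right)} = \left(-210\right) \frac{1}{13} = - \frac{210}{13}$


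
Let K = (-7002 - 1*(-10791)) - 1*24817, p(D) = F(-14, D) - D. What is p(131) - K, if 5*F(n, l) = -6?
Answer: 104479/5 ≈ 20896.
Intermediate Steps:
F(n, l) = -6/5 (F(n, l) = (⅕)*(-6) = -6/5)
p(D) = -6/5 - D
K = -21028 (K = (-7002 + 10791) - 24817 = 3789 - 24817 = -21028)
p(131) - K = (-6/5 - 1*131) - 1*(-21028) = (-6/5 - 131) + 21028 = -661/5 + 21028 = 104479/5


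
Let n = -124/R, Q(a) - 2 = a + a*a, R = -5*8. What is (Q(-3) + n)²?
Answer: 12321/100 ≈ 123.21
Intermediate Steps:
R = -40
Q(a) = 2 + a + a² (Q(a) = 2 + (a + a*a) = 2 + (a + a²) = 2 + a + a²)
n = 31/10 (n = -124/(-40) = -124*(-1/40) = 31/10 ≈ 3.1000)
(Q(-3) + n)² = ((2 - 3 + (-3)²) + 31/10)² = ((2 - 3 + 9) + 31/10)² = (8 + 31/10)² = (111/10)² = 12321/100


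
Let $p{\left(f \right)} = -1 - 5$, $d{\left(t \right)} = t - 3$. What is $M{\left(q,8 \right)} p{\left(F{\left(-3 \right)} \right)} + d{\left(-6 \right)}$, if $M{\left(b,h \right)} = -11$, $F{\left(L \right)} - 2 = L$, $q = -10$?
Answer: $57$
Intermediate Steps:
$F{\left(L \right)} = 2 + L$
$d{\left(t \right)} = -3 + t$
$p{\left(f \right)} = -6$ ($p{\left(f \right)} = -1 - 5 = -6$)
$M{\left(q,8 \right)} p{\left(F{\left(-3 \right)} \right)} + d{\left(-6 \right)} = \left(-11\right) \left(-6\right) - 9 = 66 - 9 = 57$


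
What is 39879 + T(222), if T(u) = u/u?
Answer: 39880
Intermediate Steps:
T(u) = 1
39879 + T(222) = 39879 + 1 = 39880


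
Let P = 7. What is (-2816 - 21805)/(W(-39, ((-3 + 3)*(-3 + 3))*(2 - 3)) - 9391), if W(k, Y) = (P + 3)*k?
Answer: 24621/9781 ≈ 2.5172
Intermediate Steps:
W(k, Y) = 10*k (W(k, Y) = (7 + 3)*k = 10*k)
(-2816 - 21805)/(W(-39, ((-3 + 3)*(-3 + 3))*(2 - 3)) - 9391) = (-2816 - 21805)/(10*(-39) - 9391) = -24621/(-390 - 9391) = -24621/(-9781) = -24621*(-1/9781) = 24621/9781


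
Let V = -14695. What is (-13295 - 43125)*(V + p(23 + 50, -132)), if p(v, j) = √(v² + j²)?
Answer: 829091900 - 56420*√22753 ≈ 8.2058e+8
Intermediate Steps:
p(v, j) = √(j² + v²)
(-13295 - 43125)*(V + p(23 + 50, -132)) = (-13295 - 43125)*(-14695 + √((-132)² + (23 + 50)²)) = -56420*(-14695 + √(17424 + 73²)) = -56420*(-14695 + √(17424 + 5329)) = -56420*(-14695 + √22753) = 829091900 - 56420*√22753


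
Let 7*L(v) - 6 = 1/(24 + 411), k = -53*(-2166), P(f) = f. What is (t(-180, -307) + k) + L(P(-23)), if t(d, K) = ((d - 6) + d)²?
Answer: 108208363/435 ≈ 2.4875e+5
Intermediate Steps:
t(d, K) = (-6 + 2*d)² (t(d, K) = ((-6 + d) + d)² = (-6 + 2*d)²)
k = 114798
L(v) = 373/435 (L(v) = 6/7 + 1/(7*(24 + 411)) = 6/7 + (⅐)/435 = 6/7 + (⅐)*(1/435) = 6/7 + 1/3045 = 373/435)
(t(-180, -307) + k) + L(P(-23)) = (4*(-3 - 180)² + 114798) + 373/435 = (4*(-183)² + 114798) + 373/435 = (4*33489 + 114798) + 373/435 = (133956 + 114798) + 373/435 = 248754 + 373/435 = 108208363/435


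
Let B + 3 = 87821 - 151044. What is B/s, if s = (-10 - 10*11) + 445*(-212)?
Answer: 31613/47230 ≈ 0.66934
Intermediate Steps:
B = -63226 (B = -3 + (87821 - 151044) = -3 - 63223 = -63226)
s = -94460 (s = (-10 - 110) - 94340 = -120 - 94340 = -94460)
B/s = -63226/(-94460) = -63226*(-1/94460) = 31613/47230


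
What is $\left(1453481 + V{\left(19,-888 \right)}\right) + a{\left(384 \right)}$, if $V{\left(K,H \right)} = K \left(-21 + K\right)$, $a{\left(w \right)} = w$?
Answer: $1453827$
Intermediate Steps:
$\left(1453481 + V{\left(19,-888 \right)}\right) + a{\left(384 \right)} = \left(1453481 + 19 \left(-21 + 19\right)\right) + 384 = \left(1453481 + 19 \left(-2\right)\right) + 384 = \left(1453481 - 38\right) + 384 = 1453443 + 384 = 1453827$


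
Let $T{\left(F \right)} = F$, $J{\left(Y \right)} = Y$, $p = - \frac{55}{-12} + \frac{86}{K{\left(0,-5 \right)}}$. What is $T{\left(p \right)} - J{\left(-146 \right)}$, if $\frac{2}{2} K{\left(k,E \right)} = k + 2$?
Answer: $\frac{2323}{12} \approx 193.58$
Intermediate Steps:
$K{\left(k,E \right)} = 2 + k$ ($K{\left(k,E \right)} = k + 2 = 2 + k$)
$p = \frac{571}{12}$ ($p = - \frac{55}{-12} + \frac{86}{2 + 0} = \left(-55\right) \left(- \frac{1}{12}\right) + \frac{86}{2} = \frac{55}{12} + 86 \cdot \frac{1}{2} = \frac{55}{12} + 43 = \frac{571}{12} \approx 47.583$)
$T{\left(p \right)} - J{\left(-146 \right)} = \frac{571}{12} - -146 = \frac{571}{12} + 146 = \frac{2323}{12}$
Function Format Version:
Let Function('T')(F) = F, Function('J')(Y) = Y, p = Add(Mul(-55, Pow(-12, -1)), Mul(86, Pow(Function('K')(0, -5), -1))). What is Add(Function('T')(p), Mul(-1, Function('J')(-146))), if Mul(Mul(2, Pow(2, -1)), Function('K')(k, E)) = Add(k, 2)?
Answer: Rational(2323, 12) ≈ 193.58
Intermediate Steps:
Function('K')(k, E) = Add(2, k) (Function('K')(k, E) = Add(k, 2) = Add(2, k))
p = Rational(571, 12) (p = Add(Mul(-55, Pow(-12, -1)), Mul(86, Pow(Add(2, 0), -1))) = Add(Mul(-55, Rational(-1, 12)), Mul(86, Pow(2, -1))) = Add(Rational(55, 12), Mul(86, Rational(1, 2))) = Add(Rational(55, 12), 43) = Rational(571, 12) ≈ 47.583)
Add(Function('T')(p), Mul(-1, Function('J')(-146))) = Add(Rational(571, 12), Mul(-1, -146)) = Add(Rational(571, 12), 146) = Rational(2323, 12)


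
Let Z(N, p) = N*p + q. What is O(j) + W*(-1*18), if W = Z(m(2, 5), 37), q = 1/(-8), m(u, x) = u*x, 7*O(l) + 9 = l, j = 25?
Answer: -186353/28 ≈ -6655.5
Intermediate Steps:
O(l) = -9/7 + l/7
q = -⅛ (q = 1*(-⅛) = -⅛ ≈ -0.12500)
Z(N, p) = -⅛ + N*p (Z(N, p) = N*p - ⅛ = -⅛ + N*p)
W = 2959/8 (W = -⅛ + (2*5)*37 = -⅛ + 10*37 = -⅛ + 370 = 2959/8 ≈ 369.88)
O(j) + W*(-1*18) = (-9/7 + (⅐)*25) + 2959*(-1*18)/8 = (-9/7 + 25/7) + (2959/8)*(-18) = 16/7 - 26631/4 = -186353/28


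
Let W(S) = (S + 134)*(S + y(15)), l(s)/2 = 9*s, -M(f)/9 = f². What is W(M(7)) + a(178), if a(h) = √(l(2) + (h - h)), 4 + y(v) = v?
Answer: 132016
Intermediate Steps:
y(v) = -4 + v
M(f) = -9*f²
l(s) = 18*s (l(s) = 2*(9*s) = 18*s)
W(S) = (11 + S)*(134 + S) (W(S) = (S + 134)*(S + (-4 + 15)) = (134 + S)*(S + 11) = (134 + S)*(11 + S) = (11 + S)*(134 + S))
a(h) = 6 (a(h) = √(18*2 + (h - h)) = √(36 + 0) = √36 = 6)
W(M(7)) + a(178) = (1474 + (-9*7²)² + 145*(-9*7²)) + 6 = (1474 + (-9*49)² + 145*(-9*49)) + 6 = (1474 + (-441)² + 145*(-441)) + 6 = (1474 + 194481 - 63945) + 6 = 132010 + 6 = 132016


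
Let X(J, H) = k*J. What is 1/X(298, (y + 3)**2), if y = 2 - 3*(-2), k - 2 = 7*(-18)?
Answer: -1/36952 ≈ -2.7062e-5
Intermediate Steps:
k = -124 (k = 2 + 7*(-18) = 2 - 126 = -124)
y = 8 (y = 2 + 6 = 8)
X(J, H) = -124*J
1/X(298, (y + 3)**2) = 1/(-124*298) = 1/(-36952) = -1/36952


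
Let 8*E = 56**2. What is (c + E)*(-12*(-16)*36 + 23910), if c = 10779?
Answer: 344312562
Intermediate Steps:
E = 392 (E = (1/8)*56**2 = (1/8)*3136 = 392)
(c + E)*(-12*(-16)*36 + 23910) = (10779 + 392)*(-12*(-16)*36 + 23910) = 11171*(192*36 + 23910) = 11171*(6912 + 23910) = 11171*30822 = 344312562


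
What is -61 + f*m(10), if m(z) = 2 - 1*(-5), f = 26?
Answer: 121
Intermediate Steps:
m(z) = 7 (m(z) = 2 + 5 = 7)
-61 + f*m(10) = -61 + 26*7 = -61 + 182 = 121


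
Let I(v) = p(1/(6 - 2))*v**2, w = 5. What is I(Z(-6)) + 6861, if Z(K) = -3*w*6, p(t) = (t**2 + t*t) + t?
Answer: 19797/2 ≈ 9898.5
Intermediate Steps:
p(t) = t + 2*t**2 (p(t) = (t**2 + t**2) + t = 2*t**2 + t = t + 2*t**2)
Z(K) = -90 (Z(K) = -3*5*6 = -15*6 = -90)
I(v) = 3*v**2/8 (I(v) = ((1 + 2/(6 - 2))/(6 - 2))*v**2 = ((1 + 2/4)/4)*v**2 = ((1 + 2*(1/4))/4)*v**2 = ((1 + 1/2)/4)*v**2 = ((1/4)*(3/2))*v**2 = 3*v**2/8)
I(Z(-6)) + 6861 = (3/8)*(-90)**2 + 6861 = (3/8)*8100 + 6861 = 6075/2 + 6861 = 19797/2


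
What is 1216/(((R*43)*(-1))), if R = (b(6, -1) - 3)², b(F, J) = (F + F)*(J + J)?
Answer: -1216/31347 ≈ -0.038792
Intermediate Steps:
b(F, J) = 4*F*J (b(F, J) = (2*F)*(2*J) = 4*F*J)
R = 729 (R = (4*6*(-1) - 3)² = (-24 - 3)² = (-27)² = 729)
1216/(((R*43)*(-1))) = 1216/(((729*43)*(-1))) = 1216/((31347*(-1))) = 1216/(-31347) = 1216*(-1/31347) = -1216/31347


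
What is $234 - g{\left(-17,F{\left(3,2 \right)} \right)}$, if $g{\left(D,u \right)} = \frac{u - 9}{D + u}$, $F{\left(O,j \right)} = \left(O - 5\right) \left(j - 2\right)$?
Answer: $\frac{3969}{17} \approx 233.47$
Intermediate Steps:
$F{\left(O,j \right)} = \left(-5 + O\right) \left(-2 + j\right)$
$g{\left(D,u \right)} = \frac{-9 + u}{D + u}$
$234 - g{\left(-17,F{\left(3,2 \right)} \right)} = 234 - \frac{-9 + \left(10 - 10 - 6 + 3 \cdot 2\right)}{-17 + \left(10 - 10 - 6 + 3 \cdot 2\right)} = 234 - \frac{-9 + \left(10 - 10 - 6 + 6\right)}{-17 + \left(10 - 10 - 6 + 6\right)} = 234 - \frac{-9 + 0}{-17 + 0} = 234 - \frac{1}{-17} \left(-9\right) = 234 - \left(- \frac{1}{17}\right) \left(-9\right) = 234 - \frac{9}{17} = \frac{3969}{17}$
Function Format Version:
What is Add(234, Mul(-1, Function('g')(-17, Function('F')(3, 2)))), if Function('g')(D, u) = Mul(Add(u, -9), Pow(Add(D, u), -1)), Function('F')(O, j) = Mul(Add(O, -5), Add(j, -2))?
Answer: Rational(3969, 17) ≈ 233.47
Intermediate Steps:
Function('F')(O, j) = Mul(Add(-5, O), Add(-2, j))
Function('g')(D, u) = Mul(Pow(Add(D, u), -1), Add(-9, u)) (Function('g')(D, u) = Mul(Add(-9, u), Pow(Add(D, u), -1)) = Mul(Pow(Add(D, u), -1), Add(-9, u)))
Add(234, Mul(-1, Function('g')(-17, Function('F')(3, 2)))) = Add(234, Mul(-1, Mul(Pow(Add(-17, Add(10, Mul(-5, 2), Mul(-2, 3), Mul(3, 2))), -1), Add(-9, Add(10, Mul(-5, 2), Mul(-2, 3), Mul(3, 2)))))) = Add(234, Mul(-1, Mul(Pow(Add(-17, Add(10, -10, -6, 6)), -1), Add(-9, Add(10, -10, -6, 6))))) = Add(234, Mul(-1, Mul(Pow(Add(-17, 0), -1), Add(-9, 0)))) = Add(234, Mul(-1, Mul(Pow(-17, -1), -9))) = Add(234, Mul(-1, Mul(Rational(-1, 17), -9))) = Add(234, Mul(-1, Rational(9, 17))) = Add(234, Rational(-9, 17)) = Rational(3969, 17)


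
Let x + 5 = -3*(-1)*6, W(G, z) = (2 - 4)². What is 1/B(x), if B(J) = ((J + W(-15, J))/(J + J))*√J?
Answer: 2*√13/17 ≈ 0.42418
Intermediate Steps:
W(G, z) = 4 (W(G, z) = (-2)² = 4)
x = 13 (x = -5 - 3*(-1)*6 = -5 + 3*6 = -5 + 18 = 13)
B(J) = (4 + J)/(2*√J) (B(J) = ((J + 4)/(J + J))*√J = ((4 + J)/((2*J)))*√J = ((4 + J)*(1/(2*J)))*√J = ((4 + J)/(2*J))*√J = (4 + J)/(2*√J))
1/B(x) = 1/((4 + 13)/(2*√13)) = 1/((½)*(√13/13)*17) = 1/(17*√13/26) = 2*√13/17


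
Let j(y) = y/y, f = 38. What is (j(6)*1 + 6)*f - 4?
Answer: 262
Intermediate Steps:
j(y) = 1
(j(6)*1 + 6)*f - 4 = (1*1 + 6)*38 - 4 = (1 + 6)*38 - 4 = 7*38 - 4 = 266 - 4 = 262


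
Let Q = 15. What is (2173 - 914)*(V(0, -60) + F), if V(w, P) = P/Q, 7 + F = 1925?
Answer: 2409726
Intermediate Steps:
F = 1918 (F = -7 + 1925 = 1918)
V(w, P) = P/15
(2173 - 914)*(V(0, -60) + F) = (2173 - 914)*((1/15)*(-60) + 1918) = 1259*(-4 + 1918) = 1259*1914 = 2409726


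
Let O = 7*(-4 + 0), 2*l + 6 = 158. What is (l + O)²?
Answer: 2304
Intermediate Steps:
l = 76 (l = -3 + (½)*158 = -3 + 79 = 76)
O = -28 (O = 7*(-4) = -28)
(l + O)² = (76 - 28)² = 48² = 2304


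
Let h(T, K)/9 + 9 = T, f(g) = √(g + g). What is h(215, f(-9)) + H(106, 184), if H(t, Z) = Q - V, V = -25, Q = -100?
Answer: 1779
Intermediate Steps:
f(g) = √2*√g (f(g) = √(2*g) = √2*√g)
h(T, K) = -81 + 9*T
H(t, Z) = -75 (H(t, Z) = -100 - 1*(-25) = -100 + 25 = -75)
h(215, f(-9)) + H(106, 184) = (-81 + 9*215) - 75 = (-81 + 1935) - 75 = 1854 - 75 = 1779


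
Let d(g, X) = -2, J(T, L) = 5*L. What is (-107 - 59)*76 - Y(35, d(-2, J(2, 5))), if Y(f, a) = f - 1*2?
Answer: -12649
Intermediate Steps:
Y(f, a) = -2 + f (Y(f, a) = f - 2 = -2 + f)
(-107 - 59)*76 - Y(35, d(-2, J(2, 5))) = (-107 - 59)*76 - (-2 + 35) = -166*76 - 1*33 = -12616 - 33 = -12649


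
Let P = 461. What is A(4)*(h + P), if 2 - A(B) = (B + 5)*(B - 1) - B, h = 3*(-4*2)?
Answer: -9177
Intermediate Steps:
h = -24 (h = 3*(-8) = -24)
A(B) = 2 + B - (-1 + B)*(5 + B) (A(B) = 2 - ((B + 5)*(B - 1) - B) = 2 - ((5 + B)*(-1 + B) - B) = 2 - ((-1 + B)*(5 + B) - B) = 2 - (-B + (-1 + B)*(5 + B)) = 2 + (B - (-1 + B)*(5 + B)) = 2 + B - (-1 + B)*(5 + B))
A(4)*(h + P) = (7 - 1*4**2 - 3*4)*(-24 + 461) = (7 - 1*16 - 12)*437 = (7 - 16 - 12)*437 = -21*437 = -9177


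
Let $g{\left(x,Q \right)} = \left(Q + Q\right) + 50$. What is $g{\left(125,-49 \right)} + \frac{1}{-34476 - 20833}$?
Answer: $- \frac{2654833}{55309} \approx -48.0$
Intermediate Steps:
$g{\left(x,Q \right)} = 50 + 2 Q$ ($g{\left(x,Q \right)} = 2 Q + 50 = 50 + 2 Q$)
$g{\left(125,-49 \right)} + \frac{1}{-34476 - 20833} = \left(50 + 2 \left(-49\right)\right) + \frac{1}{-34476 - 20833} = \left(50 - 98\right) + \frac{1}{-55309} = -48 - \frac{1}{55309} = - \frac{2654833}{55309}$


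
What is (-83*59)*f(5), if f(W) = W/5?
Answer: -4897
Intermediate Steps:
f(W) = W/5 (f(W) = W*(⅕) = W/5)
(-83*59)*f(5) = (-83*59)*((⅕)*5) = -4897*1 = -4897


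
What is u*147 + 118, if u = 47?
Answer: 7027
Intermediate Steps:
u*147 + 118 = 47*147 + 118 = 6909 + 118 = 7027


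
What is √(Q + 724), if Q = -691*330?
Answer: I*√227306 ≈ 476.77*I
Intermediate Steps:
Q = -228030
√(Q + 724) = √(-228030 + 724) = √(-227306) = I*√227306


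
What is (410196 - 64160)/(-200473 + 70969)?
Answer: -86509/32376 ≈ -2.6720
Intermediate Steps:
(410196 - 64160)/(-200473 + 70969) = 346036/(-129504) = 346036*(-1/129504) = -86509/32376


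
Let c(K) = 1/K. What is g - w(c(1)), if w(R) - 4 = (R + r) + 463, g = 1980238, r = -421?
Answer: 1980191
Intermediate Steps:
w(R) = 46 + R (w(R) = 4 + ((R - 421) + 463) = 4 + ((-421 + R) + 463) = 4 + (42 + R) = 46 + R)
g - w(c(1)) = 1980238 - (46 + 1/1) = 1980238 - (46 + 1) = 1980238 - 1*47 = 1980238 - 47 = 1980191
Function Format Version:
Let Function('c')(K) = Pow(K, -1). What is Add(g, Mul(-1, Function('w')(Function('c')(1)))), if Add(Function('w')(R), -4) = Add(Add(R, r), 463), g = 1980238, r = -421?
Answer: 1980191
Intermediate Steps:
Function('w')(R) = Add(46, R) (Function('w')(R) = Add(4, Add(Add(R, -421), 463)) = Add(4, Add(Add(-421, R), 463)) = Add(4, Add(42, R)) = Add(46, R))
Add(g, Mul(-1, Function('w')(Function('c')(1)))) = Add(1980238, Mul(-1, Add(46, Pow(1, -1)))) = Add(1980238, Mul(-1, Add(46, 1))) = Add(1980238, Mul(-1, 47)) = Add(1980238, -47) = 1980191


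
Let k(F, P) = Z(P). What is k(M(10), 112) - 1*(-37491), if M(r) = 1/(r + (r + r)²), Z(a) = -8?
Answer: 37483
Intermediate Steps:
M(r) = 1/(r + 4*r²) (M(r) = 1/(r + (2*r)²) = 1/(r + 4*r²))
k(F, P) = -8
k(M(10), 112) - 1*(-37491) = -8 - 1*(-37491) = -8 + 37491 = 37483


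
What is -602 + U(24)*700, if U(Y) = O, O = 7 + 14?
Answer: 14098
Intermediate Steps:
O = 21
U(Y) = 21
-602 + U(24)*700 = -602 + 21*700 = -602 + 14700 = 14098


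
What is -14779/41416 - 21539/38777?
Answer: -86184971/94469896 ≈ -0.91230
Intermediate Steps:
-14779/41416 - 21539/38777 = -14779*1/41416 - 21539*1/38777 = -14779/41416 - 1267/2281 = -86184971/94469896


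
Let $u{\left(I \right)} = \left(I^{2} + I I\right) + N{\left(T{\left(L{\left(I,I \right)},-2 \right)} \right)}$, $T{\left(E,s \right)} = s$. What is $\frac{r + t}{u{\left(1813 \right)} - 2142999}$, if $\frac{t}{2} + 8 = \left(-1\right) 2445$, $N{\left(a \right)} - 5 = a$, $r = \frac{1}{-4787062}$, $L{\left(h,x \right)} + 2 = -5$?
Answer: $- \frac{23485326173}{21211194072404} \approx -0.0011072$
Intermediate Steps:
$L{\left(h,x \right)} = -7$ ($L{\left(h,x \right)} = -2 - 5 = -7$)
$r = - \frac{1}{4787062} \approx -2.089 \cdot 10^{-7}$
$N{\left(a \right)} = 5 + a$
$t = -4906$ ($t = -16 + 2 \left(\left(-1\right) 2445\right) = -16 + 2 \left(-2445\right) = -16 - 4890 = -4906$)
$u{\left(I \right)} = 3 + 2 I^{2}$ ($u{\left(I \right)} = \left(I^{2} + I I\right) + \left(5 - 2\right) = \left(I^{2} + I^{2}\right) + 3 = 2 I^{2} + 3 = 3 + 2 I^{2}$)
$\frac{r + t}{u{\left(1813 \right)} - 2142999} = \frac{- \frac{1}{4787062} - 4906}{\left(3 + 2 \cdot 1813^{2}\right) - 2142999} = - \frac{23485326173}{4787062 \left(\left(3 + 2 \cdot 3286969\right) - 2142999\right)} = - \frac{23485326173}{4787062 \left(\left(3 + 6573938\right) - 2142999\right)} = - \frac{23485326173}{4787062 \left(6573941 - 2142999\right)} = - \frac{23485326173}{4787062 \cdot 4430942} = \left(- \frac{23485326173}{4787062}\right) \frac{1}{4430942} = - \frac{23485326173}{21211194072404}$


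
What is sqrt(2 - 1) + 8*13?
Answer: 105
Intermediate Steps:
sqrt(2 - 1) + 8*13 = sqrt(1) + 104 = 1 + 104 = 105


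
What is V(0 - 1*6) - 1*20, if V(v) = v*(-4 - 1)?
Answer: 10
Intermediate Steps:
V(v) = -5*v (V(v) = v*(-5) = -5*v)
V(0 - 1*6) - 1*20 = -5*(0 - 1*6) - 1*20 = -5*(0 - 6) - 20 = -5*(-6) - 20 = 30 - 20 = 10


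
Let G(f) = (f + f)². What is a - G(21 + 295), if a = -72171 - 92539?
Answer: -564134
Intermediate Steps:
a = -164710
G(f) = 4*f² (G(f) = (2*f)² = 4*f²)
a - G(21 + 295) = -164710 - 4*(21 + 295)² = -164710 - 4*316² = -164710 - 4*99856 = -164710 - 1*399424 = -164710 - 399424 = -564134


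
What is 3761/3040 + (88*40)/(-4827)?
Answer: 7453547/14674080 ≈ 0.50794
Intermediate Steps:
3761/3040 + (88*40)/(-4827) = 3761*(1/3040) + 3520*(-1/4827) = 3761/3040 - 3520/4827 = 7453547/14674080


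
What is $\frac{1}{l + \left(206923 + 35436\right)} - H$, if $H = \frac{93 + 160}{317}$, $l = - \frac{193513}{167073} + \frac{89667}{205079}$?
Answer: $- \frac{2100891373507880662}{2632355764715659889} \approx -0.7981$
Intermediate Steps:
$l = - \frac{24704517836}{34263163767}$ ($l = \left(-193513\right) \frac{1}{167073} + 89667 \cdot \frac{1}{205079} = - \frac{193513}{167073} + \frac{89667}{205079} = - \frac{24704517836}{34263163767} \approx -0.72102$)
$H = \frac{253}{317}$ ($H = \frac{1}{317} \cdot 253 = \frac{253}{317} \approx 0.79811$)
$\frac{1}{l + \left(206923 + 35436\right)} - H = \frac{1}{- \frac{24704517836}{34263163767} + \left(206923 + 35436\right)} - \frac{253}{317} = \frac{1}{- \frac{24704517836}{34263163767} + 242359} - \frac{253}{317} = \frac{1}{\frac{8303961402888517}{34263163767}} - \frac{253}{317} = \frac{34263163767}{8303961402888517} - \frac{253}{317} = - \frac{2100891373507880662}{2632355764715659889}$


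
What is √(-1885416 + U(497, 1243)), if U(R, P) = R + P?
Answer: 2*I*√470919 ≈ 1372.5*I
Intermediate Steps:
U(R, P) = P + R
√(-1885416 + U(497, 1243)) = √(-1885416 + (1243 + 497)) = √(-1885416 + 1740) = √(-1883676) = 2*I*√470919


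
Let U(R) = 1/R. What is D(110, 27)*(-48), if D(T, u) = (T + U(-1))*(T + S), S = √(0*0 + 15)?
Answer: -575520 - 5232*√15 ≈ -5.9578e+5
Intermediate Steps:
U(R) = 1/R
S = √15 (S = √(0 + 15) = √15 ≈ 3.8730)
D(T, u) = (-1 + T)*(T + √15) (D(T, u) = (T + 1/(-1))*(T + √15) = (T - 1)*(T + √15) = (-1 + T)*(T + √15))
D(110, 27)*(-48) = (110² - 1*110 - √15 + 110*√15)*(-48) = (12100 - 110 - √15 + 110*√15)*(-48) = (11990 + 109*√15)*(-48) = -575520 - 5232*√15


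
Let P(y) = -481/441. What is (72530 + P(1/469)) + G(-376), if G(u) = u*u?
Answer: 94332065/441 ≈ 2.1391e+5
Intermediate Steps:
P(y) = -481/441 (P(y) = -481*1/441 = -481/441)
G(u) = u²
(72530 + P(1/469)) + G(-376) = (72530 - 481/441) + (-376)² = 31985249/441 + 141376 = 94332065/441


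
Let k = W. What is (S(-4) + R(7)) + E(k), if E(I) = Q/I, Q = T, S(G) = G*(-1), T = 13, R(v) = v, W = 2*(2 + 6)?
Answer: 189/16 ≈ 11.813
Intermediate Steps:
W = 16 (W = 2*8 = 16)
k = 16
S(G) = -G
Q = 13
E(I) = 13/I
(S(-4) + R(7)) + E(k) = (-1*(-4) + 7) + 13/16 = (4 + 7) + 13*(1/16) = 11 + 13/16 = 189/16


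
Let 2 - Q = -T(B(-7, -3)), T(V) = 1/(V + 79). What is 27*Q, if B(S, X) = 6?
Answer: 4617/85 ≈ 54.318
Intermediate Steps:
T(V) = 1/(79 + V)
Q = 171/85 (Q = 2 - (-1)/(79 + 6) = 2 - (-1)/85 = 2 - 1*(-1/85) = 2 + 1/85 = 171/85 ≈ 2.0118)
27*Q = 27*(171/85) = 4617/85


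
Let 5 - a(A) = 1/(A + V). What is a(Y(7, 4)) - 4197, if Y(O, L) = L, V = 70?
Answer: -310209/74 ≈ -4192.0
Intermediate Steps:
a(A) = 5 - 1/(70 + A) (a(A) = 5 - 1/(A + 70) = 5 - 1/(70 + A))
a(Y(7, 4)) - 4197 = (349 + 5*4)/(70 + 4) - 4197 = (349 + 20)/74 - 4197 = (1/74)*369 - 4197 = 369/74 - 4197 = -310209/74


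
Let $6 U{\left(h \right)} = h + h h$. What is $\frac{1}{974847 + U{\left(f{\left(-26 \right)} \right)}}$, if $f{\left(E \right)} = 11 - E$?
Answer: $\frac{3}{2925244} \approx 1.0256 \cdot 10^{-6}$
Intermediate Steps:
$U{\left(h \right)} = \frac{h}{6} + \frac{h^{2}}{6}$ ($U{\left(h \right)} = \frac{h + h h}{6} = \frac{h + h^{2}}{6} = \frac{h}{6} + \frac{h^{2}}{6}$)
$\frac{1}{974847 + U{\left(f{\left(-26 \right)} \right)}} = \frac{1}{974847 + \frac{\left(11 - -26\right) \left(1 + \left(11 - -26\right)\right)}{6}} = \frac{1}{974847 + \frac{\left(11 + 26\right) \left(1 + \left(11 + 26\right)\right)}{6}} = \frac{1}{974847 + \frac{1}{6} \cdot 37 \left(1 + 37\right)} = \frac{1}{974847 + \frac{1}{6} \cdot 37 \cdot 38} = \frac{1}{974847 + \frac{703}{3}} = \frac{1}{\frac{2925244}{3}} = \frac{3}{2925244}$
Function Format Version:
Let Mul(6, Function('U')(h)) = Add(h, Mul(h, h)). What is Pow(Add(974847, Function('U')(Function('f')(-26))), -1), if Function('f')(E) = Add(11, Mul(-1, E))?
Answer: Rational(3, 2925244) ≈ 1.0256e-6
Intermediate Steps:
Function('U')(h) = Add(Mul(Rational(1, 6), h), Mul(Rational(1, 6), Pow(h, 2))) (Function('U')(h) = Mul(Rational(1, 6), Add(h, Mul(h, h))) = Mul(Rational(1, 6), Add(h, Pow(h, 2))) = Add(Mul(Rational(1, 6), h), Mul(Rational(1, 6), Pow(h, 2))))
Pow(Add(974847, Function('U')(Function('f')(-26))), -1) = Pow(Add(974847, Mul(Rational(1, 6), Add(11, Mul(-1, -26)), Add(1, Add(11, Mul(-1, -26))))), -1) = Pow(Add(974847, Mul(Rational(1, 6), Add(11, 26), Add(1, Add(11, 26)))), -1) = Pow(Add(974847, Mul(Rational(1, 6), 37, Add(1, 37))), -1) = Pow(Add(974847, Mul(Rational(1, 6), 37, 38)), -1) = Pow(Add(974847, Rational(703, 3)), -1) = Pow(Rational(2925244, 3), -1) = Rational(3, 2925244)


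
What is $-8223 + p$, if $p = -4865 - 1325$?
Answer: $-14413$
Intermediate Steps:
$p = -6190$ ($p = -4865 - 1325 = -6190$)
$-8223 + p = -8223 - 6190 = -14413$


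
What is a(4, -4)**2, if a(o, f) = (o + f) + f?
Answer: 16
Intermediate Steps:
a(o, f) = o + 2*f (a(o, f) = (f + o) + f = o + 2*f)
a(4, -4)**2 = (4 + 2*(-4))**2 = (4 - 8)**2 = (-4)**2 = 16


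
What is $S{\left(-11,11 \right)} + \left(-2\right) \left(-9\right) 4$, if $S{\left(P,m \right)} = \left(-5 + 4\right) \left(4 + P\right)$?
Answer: $79$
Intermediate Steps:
$S{\left(P,m \right)} = -4 - P$ ($S{\left(P,m \right)} = - (4 + P) = -4 - P$)
$S{\left(-11,11 \right)} + \left(-2\right) \left(-9\right) 4 = \left(-4 - -11\right) + \left(-2\right) \left(-9\right) 4 = \left(-4 + 11\right) + 18 \cdot 4 = 7 + 72 = 79$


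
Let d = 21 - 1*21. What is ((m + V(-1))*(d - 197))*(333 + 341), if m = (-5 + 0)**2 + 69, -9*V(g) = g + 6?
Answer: -111666298/9 ≈ -1.2407e+7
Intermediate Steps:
V(g) = -2/3 - g/9 (V(g) = -(g + 6)/9 = -(6 + g)/9 = -2/3 - g/9)
d = 0 (d = 21 - 21 = 0)
m = 94 (m = (-5)**2 + 69 = 25 + 69 = 94)
((m + V(-1))*(d - 197))*(333 + 341) = ((94 + (-2/3 - 1/9*(-1)))*(0 - 197))*(333 + 341) = ((94 + (-2/3 + 1/9))*(-197))*674 = ((94 - 5/9)*(-197))*674 = ((841/9)*(-197))*674 = -165677/9*674 = -111666298/9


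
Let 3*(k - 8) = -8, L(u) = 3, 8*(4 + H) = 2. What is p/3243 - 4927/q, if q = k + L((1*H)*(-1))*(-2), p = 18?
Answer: 15978273/2162 ≈ 7390.5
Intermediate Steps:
H = -15/4 (H = -4 + (1/8)*2 = -4 + 1/4 = -15/4 ≈ -3.7500)
k = 16/3 (k = 8 + (1/3)*(-8) = 8 - 8/3 = 16/3 ≈ 5.3333)
q = -2/3 (q = 16/3 + 3*(-2) = 16/3 - 6 = -2/3 ≈ -0.66667)
p/3243 - 4927/q = 18/3243 - 4927/(-2/3) = 18*(1/3243) - 4927*(-3/2) = 6/1081 + 14781/2 = 15978273/2162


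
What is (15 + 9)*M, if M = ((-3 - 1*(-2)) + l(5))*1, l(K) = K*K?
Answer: 576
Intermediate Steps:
l(K) = K**2
M = 24 (M = ((-3 - 1*(-2)) + 5**2)*1 = ((-3 + 2) + 25)*1 = (-1 + 25)*1 = 24*1 = 24)
(15 + 9)*M = (15 + 9)*24 = 24*24 = 576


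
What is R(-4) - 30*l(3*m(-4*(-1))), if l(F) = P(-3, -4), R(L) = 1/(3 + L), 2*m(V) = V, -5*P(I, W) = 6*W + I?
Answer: -163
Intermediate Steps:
P(I, W) = -6*W/5 - I/5 (P(I, W) = -(6*W + I)/5 = -(I + 6*W)/5 = -6*W/5 - I/5)
m(V) = V/2
l(F) = 27/5 (l(F) = -6/5*(-4) - ⅕*(-3) = 24/5 + ⅗ = 27/5)
R(-4) - 30*l(3*m(-4*(-1))) = 1/(3 - 4) - 30*27/5 = 1/(-1) - 162 = -1 - 162 = -163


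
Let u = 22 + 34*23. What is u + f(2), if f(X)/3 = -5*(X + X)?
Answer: 744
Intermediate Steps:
f(X) = -30*X (f(X) = 3*(-5*(X + X)) = 3*(-10*X) = -30*X)
u = 804 (u = 22 + 782 = 804)
u + f(2) = 804 - 30*2 = 804 - 60 = 744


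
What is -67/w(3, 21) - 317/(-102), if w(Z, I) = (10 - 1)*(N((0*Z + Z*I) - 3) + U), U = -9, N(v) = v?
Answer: 2719/918 ≈ 2.9619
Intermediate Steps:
w(Z, I) = -108 + 9*I*Z (w(Z, I) = (10 - 1)*(((0*Z + Z*I) - 3) - 9) = 9*(((0 + I*Z) - 3) - 9) = 9*((I*Z - 3) - 9) = 9*((-3 + I*Z) - 9) = 9*(-12 + I*Z) = -108 + 9*I*Z)
-67/w(3, 21) - 317/(-102) = -67/(-108 + 9*21*3) - 317/(-102) = -67/(-108 + 567) - 317*(-1/102) = -67/459 + 317/102 = 2719/918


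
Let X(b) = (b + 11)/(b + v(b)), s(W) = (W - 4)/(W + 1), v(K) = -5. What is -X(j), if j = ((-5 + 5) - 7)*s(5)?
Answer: 59/37 ≈ 1.5946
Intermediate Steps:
s(W) = (-4 + W)/(1 + W)
j = -7/6 (j = ((-5 + 5) - 7)*((-4 + 5)/(1 + 5)) = (0 - 7)*(1/6) = -7/6 ≈ -1.1667)
X(b) = (11 + b)/(-5 + b) (X(b) = (b + 11)/(b - 5) = (11 + b)/(-5 + b))
-X(j) = -(11 - 7/6)/(-5 - 7/6) = -59/((-37/6)*6) = -(-6)*59/(37*6) = -1*(-59/37) = 59/37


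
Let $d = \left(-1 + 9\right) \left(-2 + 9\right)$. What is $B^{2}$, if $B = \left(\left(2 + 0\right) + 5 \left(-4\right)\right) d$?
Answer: $1016064$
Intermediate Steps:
$d = 56$ ($d = 8 \cdot 7 = 56$)
$B = -1008$ ($B = \left(\left(2 + 0\right) + 5 \left(-4\right)\right) 56 = \left(2 - 20\right) 56 = \left(-18\right) 56 = -1008$)
$B^{2} = \left(-1008\right)^{2} = 1016064$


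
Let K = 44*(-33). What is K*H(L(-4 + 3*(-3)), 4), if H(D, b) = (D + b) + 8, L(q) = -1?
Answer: -15972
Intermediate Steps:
K = -1452
H(D, b) = 8 + D + b
K*H(L(-4 + 3*(-3)), 4) = -1452*(8 - 1 + 4) = -1452*11 = -15972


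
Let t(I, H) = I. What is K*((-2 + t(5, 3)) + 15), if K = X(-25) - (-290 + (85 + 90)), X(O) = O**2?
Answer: 13320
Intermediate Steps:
K = 740 (K = (-25)**2 - (-290 + (85 + 90)) = 625 - (-290 + 175) = 625 - 1*(-115) = 625 + 115 = 740)
K*((-2 + t(5, 3)) + 15) = 740*((-2 + 5) + 15) = 740*(3 + 15) = 740*18 = 13320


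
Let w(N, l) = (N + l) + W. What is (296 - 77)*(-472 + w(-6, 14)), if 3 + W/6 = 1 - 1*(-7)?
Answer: -95046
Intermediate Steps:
W = 30 (W = -18 + 6*(1 - 1*(-7)) = -18 + 6*(1 + 7) = -18 + 6*8 = -18 + 48 = 30)
w(N, l) = 30 + N + l (w(N, l) = (N + l) + 30 = 30 + N + l)
(296 - 77)*(-472 + w(-6, 14)) = (296 - 77)*(-472 + (30 - 6 + 14)) = 219*(-472 + 38) = 219*(-434) = -95046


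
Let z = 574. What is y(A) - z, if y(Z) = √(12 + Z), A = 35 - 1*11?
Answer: -568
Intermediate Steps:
A = 24 (A = 35 - 11 = 24)
y(A) - z = √(12 + 24) - 1*574 = √36 - 574 = 6 - 574 = -568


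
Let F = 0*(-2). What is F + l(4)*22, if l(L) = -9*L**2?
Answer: -3168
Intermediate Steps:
F = 0
F + l(4)*22 = 0 - 9*4**2*22 = 0 - 9*16*22 = 0 - 144*22 = 0 - 3168 = -3168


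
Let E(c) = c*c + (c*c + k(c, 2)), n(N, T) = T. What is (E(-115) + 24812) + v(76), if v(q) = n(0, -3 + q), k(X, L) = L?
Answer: 51337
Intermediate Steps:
v(q) = -3 + q
E(c) = 2 + 2*c² (E(c) = c*c + (c*c + 2) = c² + (c² + 2) = c² + (2 + c²) = 2 + 2*c²)
(E(-115) + 24812) + v(76) = ((2 + 2*(-115)²) + 24812) + (-3 + 76) = ((2 + 2*13225) + 24812) + 73 = ((2 + 26450) + 24812) + 73 = (26452 + 24812) + 73 = 51264 + 73 = 51337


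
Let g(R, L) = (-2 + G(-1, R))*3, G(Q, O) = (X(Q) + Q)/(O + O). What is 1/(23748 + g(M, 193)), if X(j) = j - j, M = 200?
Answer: 400/9496797 ≈ 4.2119e-5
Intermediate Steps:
X(j) = 0
G(Q, O) = Q/(2*O) (G(Q, O) = (0 + Q)/(O + O) = Q/((2*O)) = Q*(1/(2*O)) = Q/(2*O))
g(R, L) = -6 - 3/(2*R) (g(R, L) = (-2 + (½)*(-1)/R)*3 = (-2 - 1/(2*R))*3 = -6 - 3/(2*R))
1/(23748 + g(M, 193)) = 1/(23748 + (-6 - 3/2/200)) = 1/(23748 + (-6 - 3/2*1/200)) = 1/(23748 + (-6 - 3/400)) = 1/(23748 - 2403/400) = 1/(9496797/400) = 400/9496797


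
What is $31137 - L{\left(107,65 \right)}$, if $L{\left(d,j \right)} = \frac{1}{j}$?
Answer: $\frac{2023904}{65} \approx 31137.0$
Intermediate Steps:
$31137 - L{\left(107,65 \right)} = 31137 - \frac{1}{65} = \frac{2023904}{65}$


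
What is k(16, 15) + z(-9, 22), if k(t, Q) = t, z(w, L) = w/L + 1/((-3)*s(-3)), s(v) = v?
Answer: 3109/198 ≈ 15.702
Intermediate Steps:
z(w, L) = ⅑ + w/L (z(w, L) = w/L + 1/(-3*(-3)) = w/L - ⅓*(-⅓) = w/L + ⅑ = ⅑ + w/L)
k(16, 15) + z(-9, 22) = 16 + (-9 + (⅑)*22)/22 = 16 + (-9 + 22/9)/22 = 16 + (1/22)*(-59/9) = 16 - 59/198 = 3109/198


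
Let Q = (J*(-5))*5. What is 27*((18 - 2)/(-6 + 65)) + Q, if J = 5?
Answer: -6943/59 ≈ -117.68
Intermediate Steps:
Q = -125 (Q = (5*(-5))*5 = -25*5 = -125)
27*((18 - 2)/(-6 + 65)) + Q = 27*((18 - 2)/(-6 + 65)) - 125 = 27*(16/59) - 125 = 432/59 - 125 = -6943/59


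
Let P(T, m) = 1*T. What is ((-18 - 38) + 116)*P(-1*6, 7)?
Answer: -360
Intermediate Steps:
P(T, m) = T
((-18 - 38) + 116)*P(-1*6, 7) = ((-18 - 38) + 116)*(-1*6) = (-56 + 116)*(-6) = 60*(-6) = -360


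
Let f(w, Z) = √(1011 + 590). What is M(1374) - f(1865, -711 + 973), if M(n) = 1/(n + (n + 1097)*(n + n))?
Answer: 1/6791682 - √1601 ≈ -40.013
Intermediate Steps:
f(w, Z) = √1601
M(n) = 1/(n + 2*n*(1097 + n)) (M(n) = 1/(n + (1097 + n)*(2*n)) = 1/(n + 2*n*(1097 + n)))
M(1374) - f(1865, -711 + 973) = 1/(1374*(2195 + 2*1374)) - √1601 = 1/(1374*(2195 + 2748)) - √1601 = (1/1374)/4943 - √1601 = (1/1374)*(1/4943) - √1601 = 1/6791682 - √1601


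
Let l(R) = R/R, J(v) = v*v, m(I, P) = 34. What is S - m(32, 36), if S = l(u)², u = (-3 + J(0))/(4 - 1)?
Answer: -33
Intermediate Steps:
J(v) = v²
u = -1 (u = (-3 + 0²)/(4 - 1) = (-3 + 0)/3 = (⅓)*(-3) = -1)
l(R) = 1
S = 1 (S = 1² = 1)
S - m(32, 36) = 1 - 1*34 = 1 - 34 = -33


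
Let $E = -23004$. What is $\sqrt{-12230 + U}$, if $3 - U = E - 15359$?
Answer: $66 \sqrt{6} \approx 161.67$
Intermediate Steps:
$U = 38366$ ($U = 3 - \left(-23004 - 15359\right) = 3 - -38363 = 3 + 38363 = 38366$)
$\sqrt{-12230 + U} = \sqrt{-12230 + 38366} = \sqrt{26136} = 66 \sqrt{6}$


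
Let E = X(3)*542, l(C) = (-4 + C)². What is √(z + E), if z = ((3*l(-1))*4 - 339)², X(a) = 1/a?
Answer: √15315/3 ≈ 41.251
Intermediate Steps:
z = 1521 (z = ((3*(-4 - 1)²)*4 - 339)² = ((3*(-5)²)*4 - 339)² = ((3*25)*4 - 339)² = (75*4 - 339)² = (300 - 339)² = (-39)² = 1521)
E = 542/3 ≈ 180.67
√(z + E) = √(1521 + 542/3) = √(5105/3) = √15315/3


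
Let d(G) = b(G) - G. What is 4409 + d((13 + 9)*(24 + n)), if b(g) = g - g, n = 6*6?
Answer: 3089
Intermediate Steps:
n = 36
b(g) = 0
d(G) = -G (d(G) = 0 - G = -G)
4409 + d((13 + 9)*(24 + n)) = 4409 - (13 + 9)*(24 + 36) = 4409 - 22*60 = 4409 - 1*1320 = 4409 - 1320 = 3089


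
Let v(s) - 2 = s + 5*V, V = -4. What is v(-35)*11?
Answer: -583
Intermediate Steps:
v(s) = -18 + s (v(s) = 2 + (s + 5*(-4)) = 2 + (s - 20) = 2 + (-20 + s) = -18 + s)
v(-35)*11 = (-18 - 35)*11 = -53*11 = -583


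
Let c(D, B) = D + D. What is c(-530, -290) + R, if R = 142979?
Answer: 141919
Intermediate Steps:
c(D, B) = 2*D
c(-530, -290) + R = 2*(-530) + 142979 = -1060 + 142979 = 141919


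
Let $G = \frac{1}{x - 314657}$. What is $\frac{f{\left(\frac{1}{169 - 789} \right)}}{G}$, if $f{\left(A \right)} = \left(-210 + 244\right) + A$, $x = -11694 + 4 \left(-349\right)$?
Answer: $- \frac{6908579013}{620} \approx -1.1143 \cdot 10^{7}$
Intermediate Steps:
$x = -13090$ ($x = -11694 - 1396 = -13090$)
$f{\left(A \right)} = 34 + A$
$G = - \frac{1}{327747}$ ($G = \frac{1}{-13090 - 314657} = \frac{1}{-327747} = - \frac{1}{327747} \approx -3.0511 \cdot 10^{-6}$)
$\frac{f{\left(\frac{1}{169 - 789} \right)}}{G} = \frac{34 + \frac{1}{169 - 789}}{- \frac{1}{327747}} = \left(34 + \frac{1}{-620}\right) \left(-327747\right) = \left(34 - \frac{1}{620}\right) \left(-327747\right) = \frac{21079}{620} \left(-327747\right) = - \frac{6908579013}{620}$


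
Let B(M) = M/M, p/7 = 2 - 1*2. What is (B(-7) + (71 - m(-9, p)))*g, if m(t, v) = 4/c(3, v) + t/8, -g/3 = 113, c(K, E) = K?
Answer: -194699/8 ≈ -24337.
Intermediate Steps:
g = -339 (g = -3*113 = -339)
p = 0 (p = 7*(2 - 1*2) = 7*(2 - 2) = 7*0 = 0)
m(t, v) = 4/3 + t/8
B(M) = 1
(B(-7) + (71 - m(-9, p)))*g = (1 + (71 - (4/3 + (⅛)*(-9))))*(-339) = (1 + (71 - (4/3 - 9/8)))*(-339) = (1 + (71 - 1*5/24))*(-339) = (1 + (71 - 5/24))*(-339) = (1 + 1699/24)*(-339) = (1723/24)*(-339) = -194699/8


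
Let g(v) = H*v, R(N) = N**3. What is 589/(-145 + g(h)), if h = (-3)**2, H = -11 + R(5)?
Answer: 589/881 ≈ 0.66856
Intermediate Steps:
H = 114 (H = -11 + 5**3 = -11 + 125 = 114)
h = 9
g(v) = 114*v
589/(-145 + g(h)) = 589/(-145 + 114*9) = 589/(-145 + 1026) = 589/881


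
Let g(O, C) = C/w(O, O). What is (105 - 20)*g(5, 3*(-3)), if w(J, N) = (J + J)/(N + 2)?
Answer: -1071/2 ≈ -535.50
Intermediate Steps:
w(J, N) = 2*J/(2 + N) (w(J, N) = (2*J)/(2 + N) = 2*J/(2 + N))
g(O, C) = C*(2 + O)/(2*O) (g(O, C) = C/((2*O/(2 + O))) = C*((2 + O)/(2*O)) = C*(2 + O)/(2*O))
(105 - 20)*g(5, 3*(-3)) = (105 - 20)*((3*(-3))/2 + (3*(-3))/5) = 85*((½)*(-9) - 9*⅕) = 85*(-9/2 - 9/5) = 85*(-63/10) = -1071/2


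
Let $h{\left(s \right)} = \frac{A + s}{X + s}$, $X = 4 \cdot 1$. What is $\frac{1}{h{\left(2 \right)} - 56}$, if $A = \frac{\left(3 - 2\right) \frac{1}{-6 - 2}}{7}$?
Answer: $- \frac{112}{6235} \approx -0.017963$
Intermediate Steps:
$X = 4$
$A = - \frac{1}{56}$ ($A = 1 \frac{1}{-8} \cdot \frac{1}{7} = 1 \left(- \frac{1}{8}\right) \frac{1}{7} = \left(- \frac{1}{8}\right) \frac{1}{7} = - \frac{1}{56} \approx -0.017857$)
$h{\left(s \right)} = \frac{- \frac{1}{56} + s}{4 + s}$
$\frac{1}{h{\left(2 \right)} - 56} = \frac{1}{\frac{- \frac{1}{56} + 2}{4 + 2} - 56} = \frac{1}{\frac{1}{6} \cdot \frac{111}{56} - 56} = \frac{1}{\frac{37}{112} - 56} = \frac{1}{- \frac{6235}{112}} = - \frac{112}{6235}$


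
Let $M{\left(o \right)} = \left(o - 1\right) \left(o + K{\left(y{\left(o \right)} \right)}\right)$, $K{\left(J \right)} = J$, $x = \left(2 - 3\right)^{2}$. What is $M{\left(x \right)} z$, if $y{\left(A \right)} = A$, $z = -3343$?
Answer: $0$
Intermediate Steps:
$x = 1$ ($x = \left(-1\right)^{2} = 1$)
$M{\left(o \right)} = 2 o \left(-1 + o\right)$ ($M{\left(o \right)} = \left(o - 1\right) \left(o + o\right) = \left(-1 + o\right) 2 o = 2 o \left(-1 + o\right)$)
$M{\left(x \right)} z = 2 \cdot 1 \left(-1 + 1\right) \left(-3343\right) = 2 \cdot 1 \cdot 0 \left(-3343\right) = 0 \left(-3343\right) = 0$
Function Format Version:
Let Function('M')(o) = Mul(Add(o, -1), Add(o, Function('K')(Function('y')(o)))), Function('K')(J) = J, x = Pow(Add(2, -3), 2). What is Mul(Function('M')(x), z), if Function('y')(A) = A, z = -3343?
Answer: 0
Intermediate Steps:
x = 1 (x = Pow(-1, 2) = 1)
Function('M')(o) = Mul(2, o, Add(-1, o)) (Function('M')(o) = Mul(Add(o, -1), Add(o, o)) = Mul(Add(-1, o), Mul(2, o)) = Mul(2, o, Add(-1, o)))
Mul(Function('M')(x), z) = Mul(Mul(2, 1, Add(-1, 1)), -3343) = Mul(Mul(2, 1, 0), -3343) = Mul(0, -3343) = 0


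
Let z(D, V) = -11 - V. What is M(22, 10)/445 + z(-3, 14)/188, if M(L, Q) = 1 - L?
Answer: -15073/83660 ≈ -0.18017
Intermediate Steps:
M(22, 10)/445 + z(-3, 14)/188 = (1 - 1*22)/445 + (-11 - 1*14)/188 = (1 - 22)*(1/445) + (-11 - 14)*(1/188) = -21*1/445 - 25*1/188 = -21/445 - 25/188 = -15073/83660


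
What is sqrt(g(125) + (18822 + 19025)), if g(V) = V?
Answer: 2*sqrt(9493) ≈ 194.86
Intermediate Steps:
sqrt(g(125) + (18822 + 19025)) = sqrt(125 + (18822 + 19025)) = sqrt(125 + 37847) = sqrt(37972) = 2*sqrt(9493)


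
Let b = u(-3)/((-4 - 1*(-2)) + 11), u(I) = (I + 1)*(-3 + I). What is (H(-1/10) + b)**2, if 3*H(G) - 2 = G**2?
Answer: 361201/90000 ≈ 4.0133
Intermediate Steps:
u(I) = (1 + I)*(-3 + I)
H(G) = 2/3 + G**2/3
b = 4/3 (b = (-3 + (-3)**2 - 2*(-3))/((-4 - 1*(-2)) + 11) = (-3 + 9 + 6)/((-4 + 2) + 11) = 12/(-2 + 11) = 12/9 = (1/9)*12 = 4/3 ≈ 1.3333)
(H(-1/10) + b)**2 = ((2/3 + (-1/10)**2/3) + 4/3)**2 = ((2/3 + (1/3)*(1/100)) + 4/3)**2 = ((2/3 + 1/300) + 4/3)**2 = (67/100 + 4/3)**2 = (601/300)**2 = 361201/90000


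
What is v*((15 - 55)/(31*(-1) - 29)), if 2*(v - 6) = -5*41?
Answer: -193/3 ≈ -64.333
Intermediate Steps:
v = -193/2 (v = 6 + (-5*41)/2 = 6 + (1/2)*(-205) = 6 - 205/2 = -193/2 ≈ -96.500)
v*((15 - 55)/(31*(-1) - 29)) = -193*(15 - 55)/(2*(31*(-1) - 29)) = -(-3860)/(-31 - 29) = -(-3860)/(-60) = -(-3860)*(-1)/60 = -193/2*2/3 = -193/3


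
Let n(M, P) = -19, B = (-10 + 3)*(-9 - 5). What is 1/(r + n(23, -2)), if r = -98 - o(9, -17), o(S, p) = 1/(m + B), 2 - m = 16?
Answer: -84/9829 ≈ -0.0085461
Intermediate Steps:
m = -14 (m = 2 - 1*16 = 2 - 16 = -14)
B = 98 (B = -7*(-14) = 98)
o(S, p) = 1/84 (o(S, p) = 1/(-14 + 98) = 1/84)
r = -8233/84 (r = -98 - 1*1/84 = -98 - 1/84 = -8233/84 ≈ -98.012)
1/(r + n(23, -2)) = 1/(-8233/84 - 19) = 1/(-9829/84) = -84/9829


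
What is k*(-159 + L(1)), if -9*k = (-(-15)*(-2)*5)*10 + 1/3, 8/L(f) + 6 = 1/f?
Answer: -3612697/135 ≈ -26761.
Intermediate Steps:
L(f) = 8/(-6 + 1/f)
k = 4499/27 (k = -((-(-15)*(-2)*5)*10 + 1/3)/9 = -((-3*10*5)*10 + 1*(1/3))/9 = -(-30*5*10 + 1/3)/9 = -(-150*10 + 1/3)/9 = -(-1500 + 1/3)/9 = -1/9*(-4499/3) = 4499/27 ≈ 166.63)
k*(-159 + L(1)) = 4499*(-159 - 8*1/(-1 + 6*1))/27 = 4499*(-159 - 8*1/(-1 + 6))/27 = 4499*(-159 - 8*1/5)/27 = 4499*(-159 - 8*1*1/5)/27 = 4499*(-159 - 8/5)/27 = (4499/27)*(-803/5) = -3612697/135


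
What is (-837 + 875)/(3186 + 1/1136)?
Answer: 43168/3619297 ≈ 0.011927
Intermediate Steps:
(-837 + 875)/(3186 + 1/1136) = 38/(3186 + 1/1136) = 38/(3619297/1136) = 38*(1136/3619297) = 43168/3619297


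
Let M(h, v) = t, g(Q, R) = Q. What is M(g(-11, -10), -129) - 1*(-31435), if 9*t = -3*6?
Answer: 31433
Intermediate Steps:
t = -2 (t = (-3*6)/9 = (⅑)*(-18) = -2)
M(h, v) = -2
M(g(-11, -10), -129) - 1*(-31435) = -2 - 1*(-31435) = -2 + 31435 = 31433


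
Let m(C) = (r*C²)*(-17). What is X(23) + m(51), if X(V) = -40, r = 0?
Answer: -40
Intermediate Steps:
m(C) = 0 (m(C) = (0*C²)*(-17) = 0*(-17) = 0)
X(23) + m(51) = -40 + 0 = -40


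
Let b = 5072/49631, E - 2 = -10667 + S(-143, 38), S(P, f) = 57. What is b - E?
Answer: 526490720/49631 ≈ 10608.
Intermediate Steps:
E = -10608 (E = 2 + (-10667 + 57) = 2 - 10610 = -10608)
b = 5072/49631 (b = 5072*(1/49631) = 5072/49631 ≈ 0.10219)
b - E = 5072/49631 - 1*(-10608) = 5072/49631 + 10608 = 526490720/49631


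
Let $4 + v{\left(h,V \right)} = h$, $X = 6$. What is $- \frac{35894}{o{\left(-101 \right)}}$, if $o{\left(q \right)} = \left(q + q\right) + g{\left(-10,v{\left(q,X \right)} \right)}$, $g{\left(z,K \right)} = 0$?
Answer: $\frac{17947}{101} \approx 177.69$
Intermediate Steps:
$v{\left(h,V \right)} = -4 + h$
$o{\left(q \right)} = 2 q$ ($o{\left(q \right)} = \left(q + q\right) + 0 = 2 q + 0 = 2 q$)
$- \frac{35894}{o{\left(-101 \right)}} = - \frac{35894}{2 \left(-101\right)} = - \frac{35894}{-202} = \left(-35894\right) \left(- \frac{1}{202}\right) = \frac{17947}{101}$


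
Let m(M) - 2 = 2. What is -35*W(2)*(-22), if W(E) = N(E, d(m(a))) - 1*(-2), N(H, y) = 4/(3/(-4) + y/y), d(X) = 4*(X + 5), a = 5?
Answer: 13860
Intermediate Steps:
m(M) = 4 (m(M) = 2 + 2 = 4)
d(X) = 20 + 4*X (d(X) = 4*(5 + X) = 20 + 4*X)
N(H, y) = 16 (N(H, y) = 4/(3*(-¼) + 1) = 4/(-¾ + 1) = 4/(¼) = 4*4 = 16)
W(E) = 18 (W(E) = 16 - 1*(-2) = 16 + 2 = 18)
-35*W(2)*(-22) = -35*18*(-22) = -630*(-22) = 13860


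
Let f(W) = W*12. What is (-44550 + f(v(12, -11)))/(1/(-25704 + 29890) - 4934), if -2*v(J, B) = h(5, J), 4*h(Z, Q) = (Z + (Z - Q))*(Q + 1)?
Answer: 186323046/20653723 ≈ 9.0213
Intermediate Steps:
h(Z, Q) = (1 + Q)*(-Q + 2*Z)/4 (h(Z, Q) = ((Z + (Z - Q))*(Q + 1))/4 = ((-Q + 2*Z)*(1 + Q))/4 = ((1 + Q)*(-Q + 2*Z))/4 = (1 + Q)*(-Q + 2*Z)/4)
v(J, B) = -5/4 - 9*J/8 + J²/8 (v(J, B) = -((½)*5 - J/4 - J²/4 + (½)*J*5)/2 = -(5/2 - J/4 - J²/4 + 5*J/2)/2 = -(5/2 - J²/4 + 9*J/4)/2 = -5/4 - 9*J/8 + J²/8)
f(W) = 12*W
(-44550 + f(v(12, -11)))/(1/(-25704 + 29890) - 4934) = (-44550 + 12*(-5/4 - 9/8*12 + (⅛)*12²))/(1/(-25704 + 29890) - 4934) = (-44550 + 12*(-5/4 - 27/2 + (⅛)*144))/(1/4186 - 4934) = (-44550 + 12*(-5/4 - 27/2 + 18))/(1/4186 - 4934) = (-44550 + 12*(13/4))/(-20653723/4186) = (-44550 + 39)*(-4186/20653723) = -44511*(-4186/20653723) = 186323046/20653723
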